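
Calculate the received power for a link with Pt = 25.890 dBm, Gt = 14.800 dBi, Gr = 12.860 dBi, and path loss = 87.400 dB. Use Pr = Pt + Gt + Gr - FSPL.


Pr = 25.890 + 14.800 + 12.860 - 87.400 = -33.85 dBm

-33.85 dBm


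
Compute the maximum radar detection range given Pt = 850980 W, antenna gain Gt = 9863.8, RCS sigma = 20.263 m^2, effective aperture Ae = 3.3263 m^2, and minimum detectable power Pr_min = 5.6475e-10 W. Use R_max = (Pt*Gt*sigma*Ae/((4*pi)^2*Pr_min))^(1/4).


R^4 = 850980*9863.8*20.263*3.3263 / ((4*pi)^2 * 5.6475e-10) = 6.343849e+18
R_max = 6.343849e+18^0.25 = 50187 m

50187 m


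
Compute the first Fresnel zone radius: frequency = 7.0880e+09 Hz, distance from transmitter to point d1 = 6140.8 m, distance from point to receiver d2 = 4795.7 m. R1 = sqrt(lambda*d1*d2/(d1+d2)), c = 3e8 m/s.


lambda = c / f = 3.0000e+08 / 7.0880e+09 = 0.04232506 m
R1 = sqrt(0.04232506 * 6140.8 * 4795.7 / (6140.8 + 4795.7)) = 10.68 m

10.68 m


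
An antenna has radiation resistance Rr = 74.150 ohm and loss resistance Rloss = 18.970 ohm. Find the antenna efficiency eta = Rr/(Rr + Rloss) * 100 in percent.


eta = 74.150 / (74.150 + 18.970) * 100 = 79.63%

79.63%


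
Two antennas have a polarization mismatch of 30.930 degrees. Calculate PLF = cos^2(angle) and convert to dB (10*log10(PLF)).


PLF_linear = cos^2(30.930 deg) = 0.7358138
PLF_dB = 10 * log10(0.7358138) = -1.332 dB

-1.332 dB


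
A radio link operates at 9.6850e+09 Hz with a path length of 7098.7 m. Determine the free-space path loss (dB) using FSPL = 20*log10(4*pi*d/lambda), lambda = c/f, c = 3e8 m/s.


lambda = c / f = 3.0000e+08 / 9.6850e+09 = 0.03097574 m
FSPL = 20 * log10(4*pi*7098.7/0.03097574) = 129.2 dB

129.2 dB


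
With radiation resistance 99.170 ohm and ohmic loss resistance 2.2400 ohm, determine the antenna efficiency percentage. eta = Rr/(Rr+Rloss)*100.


eta = 99.170 / (99.170 + 2.2400) * 100 = 97.79%

97.79%


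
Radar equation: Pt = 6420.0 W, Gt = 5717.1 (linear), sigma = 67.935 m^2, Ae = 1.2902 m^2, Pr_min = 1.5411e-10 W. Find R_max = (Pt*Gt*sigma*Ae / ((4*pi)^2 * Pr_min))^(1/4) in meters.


R^4 = 6420.0*5717.1*67.935*1.2902 / ((4*pi)^2 * 1.5411e-10) = 1.321937e+17
R_max = 1.321937e+17^0.25 = 19068 m

19068 m


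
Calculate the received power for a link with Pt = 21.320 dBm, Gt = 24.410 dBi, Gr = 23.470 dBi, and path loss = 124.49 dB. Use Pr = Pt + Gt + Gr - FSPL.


Pr = 21.320 + 24.410 + 23.470 - 124.49 = -55.29 dBm

-55.29 dBm


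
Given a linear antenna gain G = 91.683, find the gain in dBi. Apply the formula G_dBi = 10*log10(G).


G_dBi = 10 * log10(91.683) = 19.62 dBi

19.62 dBi


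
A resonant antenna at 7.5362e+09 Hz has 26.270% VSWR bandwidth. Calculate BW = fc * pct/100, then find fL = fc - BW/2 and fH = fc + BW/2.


BW = 7.5362e+09 * 26.270/100 = 1.979760e+09 Hz
fL = 7.5362e+09 - 1.979760e+09/2 = 6.546e+09 Hz
fH = 7.5362e+09 + 1.979760e+09/2 = 8.526e+09 Hz

BW=1.980e+09 Hz, fL=6.546e+09 Hz, fH=8.526e+09 Hz


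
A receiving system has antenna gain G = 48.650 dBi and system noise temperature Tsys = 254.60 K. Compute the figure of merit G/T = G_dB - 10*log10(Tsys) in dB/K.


G/T = 48.650 - 10*log10(254.60) = 48.650 - 24.05858 = 24.59 dB/K

24.59 dB/K


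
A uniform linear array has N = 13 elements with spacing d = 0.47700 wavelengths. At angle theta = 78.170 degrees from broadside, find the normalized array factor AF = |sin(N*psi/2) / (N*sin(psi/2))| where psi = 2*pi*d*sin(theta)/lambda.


psi = 2*pi*0.47700*sin(78.170 deg) = 2.933422 rad
AF = |sin(13*2.933422/2) / (13*sin(2.933422/2))| = 0.01670

0.01670


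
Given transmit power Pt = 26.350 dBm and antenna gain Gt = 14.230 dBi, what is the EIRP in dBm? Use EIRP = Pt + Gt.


EIRP = Pt + Gt = 26.350 + 14.230 = 40.58 dBm

40.58 dBm


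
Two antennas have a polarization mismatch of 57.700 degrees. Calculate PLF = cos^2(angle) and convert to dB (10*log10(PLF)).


PLF_linear = cos^2(57.700 deg) = 0.2855324
PLF_dB = 10 * log10(0.2855324) = -5.443 dB

-5.443 dB


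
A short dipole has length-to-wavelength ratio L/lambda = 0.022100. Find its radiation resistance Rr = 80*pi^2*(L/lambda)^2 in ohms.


Rr = 80 * pi^2 * (0.022100)^2 = 80 * 9.869604 * 4.884100e-04 = 0.3856 ohm

0.3856 ohm


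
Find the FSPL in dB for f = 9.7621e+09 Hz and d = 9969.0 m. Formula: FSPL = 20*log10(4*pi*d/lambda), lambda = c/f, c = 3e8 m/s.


lambda = c / f = 3.0000e+08 / 9.7621e+09 = 0.03073109 m
FSPL = 20 * log10(4*pi*9969.0/0.03073109) = 132.2 dB

132.2 dB


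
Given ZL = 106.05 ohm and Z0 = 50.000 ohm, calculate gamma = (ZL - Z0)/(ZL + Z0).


gamma = (106.05 - 50.000) / (106.05 + 50.000) = 0.3592

0.3592


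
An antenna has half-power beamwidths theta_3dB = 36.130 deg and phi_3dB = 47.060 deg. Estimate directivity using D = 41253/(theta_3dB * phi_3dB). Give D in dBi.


D_linear = 41253 / (36.130 * 47.060) = 24.26251
D_dBi = 10 * log10(24.26251) = 13.85 dBi

13.85 dBi


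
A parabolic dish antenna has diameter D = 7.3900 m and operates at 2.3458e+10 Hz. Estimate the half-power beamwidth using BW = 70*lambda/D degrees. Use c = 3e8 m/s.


lambda = c / f = 3.0000e+08 / 2.3458e+10 = 0.01278881 m
BW = 70 * 0.01278881 / 7.3900 = 0.1211 deg

0.1211 deg


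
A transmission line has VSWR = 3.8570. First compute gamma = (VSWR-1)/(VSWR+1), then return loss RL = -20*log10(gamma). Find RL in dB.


gamma = (3.8570 - 1) / (3.8570 + 1) = 0.5882232
RL = -20 * log10(0.5882232) = 4.609 dB

4.609 dB


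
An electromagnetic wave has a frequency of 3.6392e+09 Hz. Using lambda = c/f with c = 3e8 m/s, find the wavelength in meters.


lambda = c / f = 3.0000e+08 / 3.6392e+09 = 0.08244 m

0.08244 m


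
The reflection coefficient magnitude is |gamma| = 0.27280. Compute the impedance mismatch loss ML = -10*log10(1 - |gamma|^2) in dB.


ML = -10 * log10(1 - 0.27280^2) = -10 * log10(0.92558016) = 0.3359 dB

0.3359 dB


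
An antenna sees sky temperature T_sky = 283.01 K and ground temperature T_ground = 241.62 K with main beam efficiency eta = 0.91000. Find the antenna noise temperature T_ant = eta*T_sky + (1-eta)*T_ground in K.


T_ant = 0.91000 * 283.01 + (1 - 0.91000) * 241.62 = 279.3 K

279.3 K


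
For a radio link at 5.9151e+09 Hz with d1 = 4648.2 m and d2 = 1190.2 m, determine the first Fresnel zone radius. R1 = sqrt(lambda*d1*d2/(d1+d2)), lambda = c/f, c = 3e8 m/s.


lambda = c / f = 3.0000e+08 / 5.9151e+09 = 0.05071765 m
R1 = sqrt(0.05071765 * 4648.2 * 1190.2 / (4648.2 + 1190.2)) = 6.932 m

6.932 m


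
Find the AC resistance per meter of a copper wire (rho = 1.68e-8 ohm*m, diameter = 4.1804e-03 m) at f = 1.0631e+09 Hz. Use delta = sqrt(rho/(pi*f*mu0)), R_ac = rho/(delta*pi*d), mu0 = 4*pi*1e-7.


delta = sqrt(1.68e-8 / (pi * 1.0631e+09 * 4*pi*1e-7)) = 2.000726e-06 m
R_ac = 1.68e-8 / (2.000726e-06 * pi * 4.1804e-03) = 0.6394 ohm/m

0.6394 ohm/m


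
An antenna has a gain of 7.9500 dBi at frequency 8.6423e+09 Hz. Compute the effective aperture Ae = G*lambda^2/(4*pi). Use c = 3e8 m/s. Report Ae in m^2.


lambda = c / f = 3.0000e+08 / 8.6423e+09 = 0.03471298 m
G_linear = 10^(7.9500/10) = 6.237348
Ae = G_linear * lambda^2 / (4*pi) = 6.237348 * 0.03471298^2 / (4*pi) = 5.981e-04 m^2

5.981e-04 m^2


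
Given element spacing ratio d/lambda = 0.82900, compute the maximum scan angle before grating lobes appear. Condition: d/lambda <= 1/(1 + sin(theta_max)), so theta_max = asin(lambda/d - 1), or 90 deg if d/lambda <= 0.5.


lambda/d - 1 = 1/0.82900 - 1 = 0.2062726
theta_max = asin(0.2062726) = 11.90 deg

11.90 deg


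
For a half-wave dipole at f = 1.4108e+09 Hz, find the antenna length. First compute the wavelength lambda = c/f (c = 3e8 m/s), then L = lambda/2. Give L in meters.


lambda = c / f = 3.0000e+08 / 1.4108e+09 = 0.2126453 m
L = lambda / 2 = 0.2126453 / 2 = 0.1063 m

0.1063 m


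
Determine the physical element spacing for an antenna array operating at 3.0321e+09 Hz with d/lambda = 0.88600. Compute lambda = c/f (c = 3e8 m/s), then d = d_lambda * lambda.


lambda = c / f = 3.0000e+08 / 3.0321e+09 = 0.09894133 m
d = 0.88600 * 0.09894133 = 0.08766 m

0.08766 m


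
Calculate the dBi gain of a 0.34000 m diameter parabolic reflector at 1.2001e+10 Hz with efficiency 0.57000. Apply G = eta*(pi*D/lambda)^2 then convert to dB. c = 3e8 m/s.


lambda = c / f = 3.0000e+08 / 1.2001e+10 = 0.02499792 m
G_linear = 0.57000 * (pi * 0.34000 / 0.02499792)^2 = 1040.698
G_dBi = 10 * log10(1040.698) = 30.17 dBi

30.17 dBi


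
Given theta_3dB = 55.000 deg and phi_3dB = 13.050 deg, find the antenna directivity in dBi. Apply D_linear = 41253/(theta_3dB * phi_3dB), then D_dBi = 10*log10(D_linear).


D_linear = 41253 / (55.000 * 13.050) = 57.47544
D_dBi = 10 * log10(57.47544) = 17.59 dBi

17.59 dBi


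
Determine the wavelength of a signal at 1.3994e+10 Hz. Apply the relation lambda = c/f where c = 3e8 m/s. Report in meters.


lambda = c / f = 3.0000e+08 / 1.3994e+10 = 0.02144 m

0.02144 m


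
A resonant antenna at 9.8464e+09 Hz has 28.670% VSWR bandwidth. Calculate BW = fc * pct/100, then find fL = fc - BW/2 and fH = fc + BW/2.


BW = 9.8464e+09 * 28.670/100 = 2.822963e+09 Hz
fL = 9.8464e+09 - 2.822963e+09/2 = 8.435e+09 Hz
fH = 9.8464e+09 + 2.822963e+09/2 = 1.126e+10 Hz

BW=2.823e+09 Hz, fL=8.435e+09 Hz, fH=1.126e+10 Hz


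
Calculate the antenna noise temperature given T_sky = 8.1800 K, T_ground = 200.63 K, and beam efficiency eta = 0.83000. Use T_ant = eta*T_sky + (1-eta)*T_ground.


T_ant = 0.83000 * 8.1800 + (1 - 0.83000) * 200.63 = 40.90 K

40.90 K


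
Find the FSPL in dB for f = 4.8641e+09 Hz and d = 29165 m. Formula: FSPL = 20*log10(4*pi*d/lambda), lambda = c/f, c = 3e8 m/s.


lambda = c / f = 3.0000e+08 / 4.8641e+09 = 0.06167636 m
FSPL = 20 * log10(4*pi*29165/0.06167636) = 135.5 dB

135.5 dB


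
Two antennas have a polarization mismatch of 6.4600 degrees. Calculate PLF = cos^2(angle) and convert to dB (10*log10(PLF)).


PLF_linear = cos^2(6.4600 deg) = 0.9873416
PLF_dB = 10 * log10(0.9873416) = -0.05533 dB

-0.05533 dB


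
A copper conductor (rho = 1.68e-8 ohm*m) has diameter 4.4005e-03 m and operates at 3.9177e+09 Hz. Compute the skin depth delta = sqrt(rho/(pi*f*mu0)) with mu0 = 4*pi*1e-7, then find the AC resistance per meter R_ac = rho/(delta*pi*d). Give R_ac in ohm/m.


delta = sqrt(1.68e-8 / (pi * 3.9177e+09 * 4*pi*1e-7)) = 1.042219e-06 m
R_ac = 1.68e-8 / (1.042219e-06 * pi * 4.4005e-03) = 1.166 ohm/m

1.166 ohm/m


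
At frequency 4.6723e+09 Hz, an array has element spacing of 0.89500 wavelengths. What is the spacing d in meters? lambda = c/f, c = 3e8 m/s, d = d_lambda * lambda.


lambda = c / f = 3.0000e+08 / 4.6723e+09 = 0.06420821 m
d = 0.89500 * 0.06420821 = 0.05747 m

0.05747 m


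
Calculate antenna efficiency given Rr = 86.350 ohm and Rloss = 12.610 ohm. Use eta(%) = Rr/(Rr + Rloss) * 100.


eta = 86.350 / (86.350 + 12.610) * 100 = 87.26%

87.26%


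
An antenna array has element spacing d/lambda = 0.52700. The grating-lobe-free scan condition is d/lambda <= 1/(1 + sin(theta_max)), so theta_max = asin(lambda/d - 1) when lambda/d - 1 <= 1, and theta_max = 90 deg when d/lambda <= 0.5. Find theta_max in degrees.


lambda/d - 1 = 1/0.52700 - 1 = 0.8975332
theta_max = asin(0.8975332) = 63.84 deg

63.84 deg


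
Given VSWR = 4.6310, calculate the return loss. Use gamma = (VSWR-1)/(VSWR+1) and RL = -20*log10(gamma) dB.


gamma = (4.6310 - 1) / (4.6310 + 1) = 0.6448233
RL = -20 * log10(0.6448233) = 3.811 dB

3.811 dB


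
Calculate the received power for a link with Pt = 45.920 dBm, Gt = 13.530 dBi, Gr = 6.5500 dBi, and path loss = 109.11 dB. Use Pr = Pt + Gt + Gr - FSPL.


Pr = 45.920 + 13.530 + 6.5500 - 109.11 = -43.11 dBm

-43.11 dBm


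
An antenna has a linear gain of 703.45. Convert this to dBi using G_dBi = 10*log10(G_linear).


G_dBi = 10 * log10(703.45) = 28.47 dBi

28.47 dBi


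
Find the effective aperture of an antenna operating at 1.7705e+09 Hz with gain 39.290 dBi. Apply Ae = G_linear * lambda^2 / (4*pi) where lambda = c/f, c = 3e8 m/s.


lambda = c / f = 3.0000e+08 / 1.7705e+09 = 0.1694437 m
G_linear = 10^(39.290/10) = 8491.805
Ae = G_linear * lambda^2 / (4*pi) = 8491.805 * 0.1694437^2 / (4*pi) = 19.40 m^2

19.40 m^2


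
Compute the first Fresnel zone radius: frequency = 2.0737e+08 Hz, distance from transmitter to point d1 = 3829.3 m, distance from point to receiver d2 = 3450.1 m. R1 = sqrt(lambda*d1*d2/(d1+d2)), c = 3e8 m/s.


lambda = c / f = 3.0000e+08 / 2.0737e+08 = 1.446689 m
R1 = sqrt(1.446689 * 3829.3 * 3450.1 / (3829.3 + 3450.1)) = 51.24 m

51.24 m


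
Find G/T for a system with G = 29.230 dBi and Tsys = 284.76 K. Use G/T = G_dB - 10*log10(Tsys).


G/T = 29.230 - 10*log10(284.76) = 29.230 - 24.54479 = 4.685 dB/K

4.685 dB/K


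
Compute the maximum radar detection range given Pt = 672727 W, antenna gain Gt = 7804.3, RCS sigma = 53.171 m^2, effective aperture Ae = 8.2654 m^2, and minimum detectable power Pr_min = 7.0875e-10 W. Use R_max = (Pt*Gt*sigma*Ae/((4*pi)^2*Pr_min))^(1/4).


R^4 = 672727*7804.3*53.171*8.2654 / ((4*pi)^2 * 7.0875e-10) = 2.061573e+19
R_max = 2.061573e+19^0.25 = 67383 m

67383 m


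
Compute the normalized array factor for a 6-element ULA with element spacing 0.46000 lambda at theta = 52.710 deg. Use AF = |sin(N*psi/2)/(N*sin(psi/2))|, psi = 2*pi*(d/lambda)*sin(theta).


psi = 2*pi*0.46000*sin(52.710 deg) = 2.299435 rad
AF = |sin(6*2.299435/2) / (6*sin(2.299435/2))| = 0.1054

0.1054


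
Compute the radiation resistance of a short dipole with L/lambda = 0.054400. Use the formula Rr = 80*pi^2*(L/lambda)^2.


Rr = 80 * pi^2 * (0.054400)^2 = 80 * 9.869604 * 2.959360e-03 = 2.337 ohm

2.337 ohm


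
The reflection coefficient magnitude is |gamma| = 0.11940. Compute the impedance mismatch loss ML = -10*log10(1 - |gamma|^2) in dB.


ML = -10 * log10(1 - 0.11940^2) = -10 * log10(0.98574364) = 0.06236 dB

0.06236 dB


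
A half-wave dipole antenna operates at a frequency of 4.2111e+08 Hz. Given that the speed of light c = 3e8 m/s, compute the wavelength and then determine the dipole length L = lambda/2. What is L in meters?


lambda = c / f = 3.0000e+08 / 4.2111e+08 = 0.7124029 m
L = lambda / 2 = 0.7124029 / 2 = 0.3562 m

0.3562 m


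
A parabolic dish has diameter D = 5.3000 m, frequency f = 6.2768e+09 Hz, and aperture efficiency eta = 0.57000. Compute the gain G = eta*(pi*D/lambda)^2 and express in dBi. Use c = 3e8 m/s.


lambda = c / f = 3.0000e+08 / 6.2768e+09 = 0.04779505 m
G_linear = 0.57000 * (pi * 5.3000 / 0.04779505)^2 = 69176.80
G_dBi = 10 * log10(69176.80) = 48.40 dBi

48.40 dBi


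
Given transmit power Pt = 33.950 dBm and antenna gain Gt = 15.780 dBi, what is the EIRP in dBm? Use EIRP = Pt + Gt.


EIRP = Pt + Gt = 33.950 + 15.780 = 49.73 dBm

49.73 dBm


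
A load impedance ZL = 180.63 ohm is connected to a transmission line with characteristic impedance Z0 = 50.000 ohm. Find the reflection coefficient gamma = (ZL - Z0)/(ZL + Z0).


gamma = (180.63 - 50.000) / (180.63 + 50.000) = 0.5664

0.5664


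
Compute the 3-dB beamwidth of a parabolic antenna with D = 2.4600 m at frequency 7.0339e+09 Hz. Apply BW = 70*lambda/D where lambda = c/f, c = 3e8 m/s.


lambda = c / f = 3.0000e+08 / 7.0339e+09 = 0.04265059 m
BW = 70 * 0.04265059 / 2.4600 = 1.214 deg

1.214 deg


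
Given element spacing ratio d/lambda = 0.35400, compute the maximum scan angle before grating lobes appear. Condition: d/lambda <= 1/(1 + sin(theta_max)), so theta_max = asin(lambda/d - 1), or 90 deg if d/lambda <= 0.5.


lambda/d - 1 = 1/0.35400 - 1 = 1.824859 >= 1
d/lambda <= 0.5, so the array can scan to endfire without grating lobes: theta_max = 90 deg

90 deg


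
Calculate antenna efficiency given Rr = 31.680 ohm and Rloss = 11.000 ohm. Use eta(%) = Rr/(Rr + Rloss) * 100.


eta = 31.680 / (31.680 + 11.000) * 100 = 74.23%

74.23%


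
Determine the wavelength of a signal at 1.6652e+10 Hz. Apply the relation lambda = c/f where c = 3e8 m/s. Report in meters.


lambda = c / f = 3.0000e+08 / 1.6652e+10 = 0.01802 m

0.01802 m


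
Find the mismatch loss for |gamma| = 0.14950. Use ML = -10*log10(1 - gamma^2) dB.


ML = -10 * log10(1 - 0.14950^2) = -10 * log10(0.97764975) = 0.09817 dB

0.09817 dB


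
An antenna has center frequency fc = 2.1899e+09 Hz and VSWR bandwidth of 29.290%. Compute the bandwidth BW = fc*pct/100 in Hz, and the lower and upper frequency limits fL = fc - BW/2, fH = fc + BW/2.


BW = 2.1899e+09 * 29.290/100 = 6.414217e+08 Hz
fL = 2.1899e+09 - 6.414217e+08/2 = 1.869e+09 Hz
fH = 2.1899e+09 + 6.414217e+08/2 = 2.511e+09 Hz

BW=6.414e+08 Hz, fL=1.869e+09 Hz, fH=2.511e+09 Hz


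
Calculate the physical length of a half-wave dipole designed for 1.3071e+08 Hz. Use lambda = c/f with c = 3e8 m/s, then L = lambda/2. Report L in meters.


lambda = c / f = 3.0000e+08 / 1.3071e+08 = 2.295157 m
L = lambda / 2 = 2.295157 / 2 = 1.148 m

1.148 m


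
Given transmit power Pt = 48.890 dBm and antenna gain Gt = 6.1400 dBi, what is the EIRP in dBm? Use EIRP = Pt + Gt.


EIRP = Pt + Gt = 48.890 + 6.1400 = 55.03 dBm

55.03 dBm


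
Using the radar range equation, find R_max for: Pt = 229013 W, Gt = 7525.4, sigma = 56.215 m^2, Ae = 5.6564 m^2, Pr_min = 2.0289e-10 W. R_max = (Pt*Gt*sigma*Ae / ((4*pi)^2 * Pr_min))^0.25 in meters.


R^4 = 229013*7525.4*56.215*5.6564 / ((4*pi)^2 * 2.0289e-10) = 1.710416e+19
R_max = 1.710416e+19^0.25 = 64310 m

64310 m


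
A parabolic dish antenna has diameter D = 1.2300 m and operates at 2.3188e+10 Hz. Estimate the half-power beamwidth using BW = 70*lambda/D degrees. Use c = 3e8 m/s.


lambda = c / f = 3.0000e+08 / 2.3188e+10 = 0.01293773 m
BW = 70 * 0.01293773 / 1.2300 = 0.7363 deg

0.7363 deg


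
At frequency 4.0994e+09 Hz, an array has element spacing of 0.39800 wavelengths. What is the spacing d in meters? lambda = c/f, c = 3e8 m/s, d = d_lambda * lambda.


lambda = c / f = 3.0000e+08 / 4.0994e+09 = 0.07318144 m
d = 0.39800 * 0.07318144 = 0.02913 m

0.02913 m


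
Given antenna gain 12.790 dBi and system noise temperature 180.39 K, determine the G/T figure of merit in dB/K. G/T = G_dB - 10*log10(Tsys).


G/T = 12.790 - 10*log10(180.39) = 12.790 - 22.56212 = -9.772 dB/K

-9.772 dB/K


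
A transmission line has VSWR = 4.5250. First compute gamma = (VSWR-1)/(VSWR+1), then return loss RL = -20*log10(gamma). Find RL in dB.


gamma = (4.5250 - 1) / (4.5250 + 1) = 0.6380090
RL = -20 * log10(0.6380090) = 3.903 dB

3.903 dB


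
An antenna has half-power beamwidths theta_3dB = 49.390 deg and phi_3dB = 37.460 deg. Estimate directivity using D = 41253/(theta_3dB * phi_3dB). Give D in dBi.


D_linear = 41253 / (49.390 * 37.460) = 22.29712
D_dBi = 10 * log10(22.29712) = 13.48 dBi

13.48 dBi


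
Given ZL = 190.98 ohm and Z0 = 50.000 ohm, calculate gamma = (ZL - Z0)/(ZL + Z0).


gamma = (190.98 - 50.000) / (190.98 + 50.000) = 0.5850

0.5850


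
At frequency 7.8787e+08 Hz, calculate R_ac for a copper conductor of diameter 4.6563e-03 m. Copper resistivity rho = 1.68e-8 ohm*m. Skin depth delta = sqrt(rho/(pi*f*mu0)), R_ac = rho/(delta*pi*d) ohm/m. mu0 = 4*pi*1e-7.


delta = sqrt(1.68e-8 / (pi * 7.8787e+08 * 4*pi*1e-7)) = 2.324061e-06 m
R_ac = 1.68e-8 / (2.324061e-06 * pi * 4.6563e-03) = 0.4942 ohm/m

0.4942 ohm/m


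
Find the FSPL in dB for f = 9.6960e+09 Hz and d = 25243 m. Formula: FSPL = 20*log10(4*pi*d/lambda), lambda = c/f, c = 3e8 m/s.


lambda = c / f = 3.0000e+08 / 9.6960e+09 = 0.03094059 m
FSPL = 20 * log10(4*pi*25243/0.03094059) = 140.2 dB

140.2 dB


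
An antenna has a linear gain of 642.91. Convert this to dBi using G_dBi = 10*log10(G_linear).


G_dBi = 10 * log10(642.91) = 28.08 dBi

28.08 dBi


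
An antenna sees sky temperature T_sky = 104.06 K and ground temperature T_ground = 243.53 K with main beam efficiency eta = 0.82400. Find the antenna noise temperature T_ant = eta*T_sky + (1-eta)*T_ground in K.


T_ant = 0.82400 * 104.06 + (1 - 0.82400) * 243.53 = 128.6 K

128.6 K


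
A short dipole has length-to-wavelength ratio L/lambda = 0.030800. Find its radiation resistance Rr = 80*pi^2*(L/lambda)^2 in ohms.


Rr = 80 * pi^2 * (0.030800)^2 = 80 * 9.869604 * 9.486400e-04 = 0.7490 ohm

0.7490 ohm


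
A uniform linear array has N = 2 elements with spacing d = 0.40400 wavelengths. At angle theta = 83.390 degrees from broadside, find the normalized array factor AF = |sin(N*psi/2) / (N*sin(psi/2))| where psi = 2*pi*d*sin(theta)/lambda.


psi = 2*pi*0.40400*sin(83.390 deg) = 2.521533 rad
AF = |sin(2*2.521533/2) / (2*sin(2.521533/2))| = 0.3051

0.3051


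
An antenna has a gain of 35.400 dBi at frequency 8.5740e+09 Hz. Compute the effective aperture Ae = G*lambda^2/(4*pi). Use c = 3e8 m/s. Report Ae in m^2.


lambda = c / f = 3.0000e+08 / 8.5740e+09 = 0.03498950 m
G_linear = 10^(35.400/10) = 3467.369
Ae = G_linear * lambda^2 / (4*pi) = 3467.369 * 0.03498950^2 / (4*pi) = 0.3378 m^2

0.3378 m^2


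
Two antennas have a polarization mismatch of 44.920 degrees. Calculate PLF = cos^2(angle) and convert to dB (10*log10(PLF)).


PLF_linear = cos^2(44.920 deg) = 0.5013963
PLF_dB = 10 * log10(0.5013963) = -2.998 dB

-2.998 dB


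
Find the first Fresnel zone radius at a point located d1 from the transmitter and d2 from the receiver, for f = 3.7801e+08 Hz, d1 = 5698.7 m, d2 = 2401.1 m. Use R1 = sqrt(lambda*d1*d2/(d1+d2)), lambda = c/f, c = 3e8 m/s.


lambda = c / f = 3.0000e+08 / 3.7801e+08 = 0.7936298 m
R1 = sqrt(0.7936298 * 5698.7 * 2401.1 / (5698.7 + 2401.1)) = 36.62 m

36.62 m


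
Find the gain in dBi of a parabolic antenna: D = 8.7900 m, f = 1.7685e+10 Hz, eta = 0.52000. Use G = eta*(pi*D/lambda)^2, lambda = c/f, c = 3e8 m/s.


lambda = c / f = 3.0000e+08 / 1.7685e+10 = 0.01696353 m
G_linear = 0.52000 * (pi * 8.7900 / 0.01696353)^2 = 1.377997e+06
G_dBi = 10 * log10(1.377997e+06) = 61.39 dBi

61.39 dBi


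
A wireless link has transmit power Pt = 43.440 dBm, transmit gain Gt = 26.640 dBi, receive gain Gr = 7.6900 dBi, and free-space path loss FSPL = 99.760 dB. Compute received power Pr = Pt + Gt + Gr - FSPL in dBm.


Pr = 43.440 + 26.640 + 7.6900 - 99.760 = -21.99 dBm

-21.99 dBm


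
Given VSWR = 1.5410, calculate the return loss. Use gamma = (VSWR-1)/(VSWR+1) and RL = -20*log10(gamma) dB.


gamma = (1.5410 - 1) / (1.5410 + 1) = 0.2129083
RL = -20 * log10(0.2129083) = 13.44 dB

13.44 dB


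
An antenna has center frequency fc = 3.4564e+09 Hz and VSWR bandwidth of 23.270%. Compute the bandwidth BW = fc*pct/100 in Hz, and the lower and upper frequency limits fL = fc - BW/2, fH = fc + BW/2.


BW = 3.4564e+09 * 23.270/100 = 8.043043e+08 Hz
fL = 3.4564e+09 - 8.043043e+08/2 = 3.054e+09 Hz
fH = 3.4564e+09 + 8.043043e+08/2 = 3.859e+09 Hz

BW=8.043e+08 Hz, fL=3.054e+09 Hz, fH=3.859e+09 Hz


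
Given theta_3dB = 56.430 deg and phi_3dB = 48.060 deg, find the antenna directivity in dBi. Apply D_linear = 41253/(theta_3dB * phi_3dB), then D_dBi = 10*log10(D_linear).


D_linear = 41253 / (56.430 * 48.060) = 15.21114
D_dBi = 10 * log10(15.21114) = 11.82 dBi

11.82 dBi


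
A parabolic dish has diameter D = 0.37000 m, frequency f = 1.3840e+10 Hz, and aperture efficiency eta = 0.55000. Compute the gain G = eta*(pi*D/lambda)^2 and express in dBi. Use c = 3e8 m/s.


lambda = c / f = 3.0000e+08 / 1.3840e+10 = 0.02167630 m
G_linear = 0.55000 * (pi * 0.37000 / 0.02167630)^2 = 1581.596
G_dBi = 10 * log10(1581.596) = 31.99 dBi

31.99 dBi


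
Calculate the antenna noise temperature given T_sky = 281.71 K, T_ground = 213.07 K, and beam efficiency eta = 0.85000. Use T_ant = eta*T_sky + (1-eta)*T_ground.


T_ant = 0.85000 * 281.71 + (1 - 0.85000) * 213.07 = 271.4 K

271.4 K


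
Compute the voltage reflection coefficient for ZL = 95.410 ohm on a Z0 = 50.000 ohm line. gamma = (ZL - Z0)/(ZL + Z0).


gamma = (95.410 - 50.000) / (95.410 + 50.000) = 0.3123

0.3123


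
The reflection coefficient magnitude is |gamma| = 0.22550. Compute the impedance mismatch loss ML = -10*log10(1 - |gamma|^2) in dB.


ML = -10 * log10(1 - 0.22550^2) = -10 * log10(0.94914975) = 0.2267 dB

0.2267 dB


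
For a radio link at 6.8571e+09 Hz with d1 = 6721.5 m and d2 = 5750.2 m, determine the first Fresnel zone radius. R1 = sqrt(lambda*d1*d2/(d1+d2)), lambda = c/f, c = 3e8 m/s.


lambda = c / f = 3.0000e+08 / 6.8571e+09 = 0.04375027 m
R1 = sqrt(0.04375027 * 6721.5 * 5750.2 / (6721.5 + 5750.2)) = 11.64 m

11.64 m


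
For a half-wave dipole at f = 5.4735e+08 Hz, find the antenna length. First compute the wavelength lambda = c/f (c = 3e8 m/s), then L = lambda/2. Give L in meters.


lambda = c / f = 3.0000e+08 / 5.4735e+08 = 0.5480954 m
L = lambda / 2 = 0.5480954 / 2 = 0.2740 m

0.2740 m


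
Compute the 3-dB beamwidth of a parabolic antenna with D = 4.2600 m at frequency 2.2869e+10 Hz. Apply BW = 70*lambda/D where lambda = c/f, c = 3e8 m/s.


lambda = c / f = 3.0000e+08 / 2.2869e+10 = 0.01311819 m
BW = 70 * 0.01311819 / 4.2600 = 0.2156 deg

0.2156 deg


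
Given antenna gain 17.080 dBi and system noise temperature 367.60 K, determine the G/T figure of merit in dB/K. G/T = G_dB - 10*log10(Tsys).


G/T = 17.080 - 10*log10(367.60) = 17.080 - 25.65376 = -8.574 dB/K

-8.574 dB/K


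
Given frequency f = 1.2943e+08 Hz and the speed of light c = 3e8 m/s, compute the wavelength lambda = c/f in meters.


lambda = c / f = 3.0000e+08 / 1.2943e+08 = 2.318 m

2.318 m


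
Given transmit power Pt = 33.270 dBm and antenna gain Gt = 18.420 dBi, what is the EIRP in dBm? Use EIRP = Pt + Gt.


EIRP = Pt + Gt = 33.270 + 18.420 = 51.69 dBm

51.69 dBm


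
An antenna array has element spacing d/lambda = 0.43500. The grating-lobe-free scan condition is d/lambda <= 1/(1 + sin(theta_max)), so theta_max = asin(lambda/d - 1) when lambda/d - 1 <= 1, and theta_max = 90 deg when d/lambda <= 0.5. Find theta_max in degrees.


lambda/d - 1 = 1/0.43500 - 1 = 1.298851 >= 1
d/lambda <= 0.5, so the array can scan to endfire without grating lobes: theta_max = 90 deg

90 deg


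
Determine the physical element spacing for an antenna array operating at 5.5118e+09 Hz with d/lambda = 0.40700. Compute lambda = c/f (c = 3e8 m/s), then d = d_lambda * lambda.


lambda = c / f = 3.0000e+08 / 5.5118e+09 = 0.05442868 m
d = 0.40700 * 0.05442868 = 0.02215 m

0.02215 m


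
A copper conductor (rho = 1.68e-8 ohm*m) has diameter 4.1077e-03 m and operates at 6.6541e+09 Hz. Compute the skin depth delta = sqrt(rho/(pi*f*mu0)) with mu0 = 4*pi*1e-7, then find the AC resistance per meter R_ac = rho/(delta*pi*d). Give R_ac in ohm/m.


delta = sqrt(1.68e-8 / (pi * 6.6541e+09 * 4*pi*1e-7)) = 7.997056e-07 m
R_ac = 1.68e-8 / (7.997056e-07 * pi * 4.1077e-03) = 1.628 ohm/m

1.628 ohm/m


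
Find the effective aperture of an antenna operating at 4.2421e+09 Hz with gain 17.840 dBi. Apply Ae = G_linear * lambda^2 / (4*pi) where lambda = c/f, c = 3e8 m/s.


lambda = c / f = 3.0000e+08 / 4.2421e+09 = 0.07071969 m
G_linear = 10^(17.840/10) = 60.81350
Ae = G_linear * lambda^2 / (4*pi) = 60.81350 * 0.07071969^2 / (4*pi) = 0.02420 m^2

0.02420 m^2


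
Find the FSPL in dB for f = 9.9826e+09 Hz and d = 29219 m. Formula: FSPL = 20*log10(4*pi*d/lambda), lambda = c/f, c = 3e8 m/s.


lambda = c / f = 3.0000e+08 / 9.9826e+09 = 0.03005229 m
FSPL = 20 * log10(4*pi*29219/0.03005229) = 141.7 dB

141.7 dB


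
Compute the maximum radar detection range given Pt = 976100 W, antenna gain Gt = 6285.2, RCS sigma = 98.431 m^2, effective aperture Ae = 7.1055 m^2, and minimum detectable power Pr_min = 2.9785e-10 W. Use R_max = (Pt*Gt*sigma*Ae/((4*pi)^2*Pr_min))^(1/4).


R^4 = 976100*6285.2*98.431*7.1055 / ((4*pi)^2 * 2.9785e-10) = 9.122684e+19
R_max = 9.122684e+19^0.25 = 97731 m

97731 m


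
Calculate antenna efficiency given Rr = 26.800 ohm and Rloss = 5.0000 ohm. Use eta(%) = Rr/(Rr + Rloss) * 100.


eta = 26.800 / (26.800 + 5.0000) * 100 = 84.28%

84.28%


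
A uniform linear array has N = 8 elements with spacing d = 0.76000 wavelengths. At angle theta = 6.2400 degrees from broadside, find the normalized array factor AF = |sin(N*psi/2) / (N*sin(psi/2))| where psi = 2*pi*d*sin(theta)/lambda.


psi = 2*pi*0.76000*sin(6.2400 deg) = 0.5190349 rad
AF = |sin(8*0.5190349/2) / (8*sin(0.5190349/2))| = 0.4262

0.4262


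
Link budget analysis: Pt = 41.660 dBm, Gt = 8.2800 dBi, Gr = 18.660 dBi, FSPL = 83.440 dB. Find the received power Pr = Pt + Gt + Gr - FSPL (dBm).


Pr = 41.660 + 8.2800 + 18.660 - 83.440 = -14.84 dBm

-14.84 dBm


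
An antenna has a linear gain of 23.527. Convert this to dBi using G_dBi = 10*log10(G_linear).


G_dBi = 10 * log10(23.527) = 13.72 dBi

13.72 dBi


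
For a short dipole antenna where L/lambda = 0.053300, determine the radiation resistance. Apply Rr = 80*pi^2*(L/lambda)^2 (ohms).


Rr = 80 * pi^2 * (0.053300)^2 = 80 * 9.869604 * 2.840890e-03 = 2.243 ohm

2.243 ohm


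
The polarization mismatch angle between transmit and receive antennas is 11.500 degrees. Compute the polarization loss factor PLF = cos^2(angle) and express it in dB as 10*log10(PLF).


PLF_linear = cos^2(11.500 deg) = 0.9602524
PLF_dB = 10 * log10(0.9602524) = -0.1761 dB

-0.1761 dB


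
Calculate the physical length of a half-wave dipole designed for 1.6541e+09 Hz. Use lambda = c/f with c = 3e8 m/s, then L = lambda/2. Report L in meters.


lambda = c / f = 3.0000e+08 / 1.6541e+09 = 0.1813675 m
L = lambda / 2 = 0.1813675 / 2 = 0.09068 m

0.09068 m


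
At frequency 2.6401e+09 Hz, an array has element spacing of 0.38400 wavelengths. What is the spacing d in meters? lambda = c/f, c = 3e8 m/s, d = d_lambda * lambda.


lambda = c / f = 3.0000e+08 / 2.6401e+09 = 0.1136321 m
d = 0.38400 * 0.1136321 = 0.04363 m

0.04363 m


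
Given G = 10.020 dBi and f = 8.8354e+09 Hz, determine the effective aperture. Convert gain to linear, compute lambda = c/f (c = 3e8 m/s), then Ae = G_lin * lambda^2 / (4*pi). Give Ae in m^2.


lambda = c / f = 3.0000e+08 / 8.8354e+09 = 0.03395432 m
G_linear = 10^(10.020/10) = 10.04616
Ae = G_linear * lambda^2 / (4*pi) = 10.04616 * 0.03395432^2 / (4*pi) = 9.217e-04 m^2

9.217e-04 m^2


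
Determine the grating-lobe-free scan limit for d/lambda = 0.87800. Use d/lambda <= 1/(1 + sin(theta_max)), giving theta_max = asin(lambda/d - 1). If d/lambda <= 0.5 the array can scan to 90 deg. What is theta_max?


lambda/d - 1 = 1/0.87800 - 1 = 0.1389522
theta_max = asin(0.1389522) = 7.987 deg

7.987 deg


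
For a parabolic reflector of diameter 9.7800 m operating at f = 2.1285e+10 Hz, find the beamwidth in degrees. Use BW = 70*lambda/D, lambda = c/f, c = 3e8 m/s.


lambda = c / f = 3.0000e+08 / 2.1285e+10 = 0.01409443 m
BW = 70 * 0.01409443 / 9.7800 = 0.1009 deg

0.1009 deg


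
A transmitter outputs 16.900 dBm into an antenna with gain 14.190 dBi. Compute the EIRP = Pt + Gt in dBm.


EIRP = Pt + Gt = 16.900 + 14.190 = 31.09 dBm

31.09 dBm


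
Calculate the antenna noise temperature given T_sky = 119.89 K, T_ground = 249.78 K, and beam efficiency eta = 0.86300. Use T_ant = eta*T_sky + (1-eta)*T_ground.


T_ant = 0.86300 * 119.89 + (1 - 0.86300) * 249.78 = 137.7 K

137.7 K


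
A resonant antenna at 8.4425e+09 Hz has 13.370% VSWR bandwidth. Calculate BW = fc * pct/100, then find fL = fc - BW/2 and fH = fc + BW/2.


BW = 8.4425e+09 * 13.370/100 = 1.128762e+09 Hz
fL = 8.4425e+09 - 1.128762e+09/2 = 7.878e+09 Hz
fH = 8.4425e+09 + 1.128762e+09/2 = 9.007e+09 Hz

BW=1.129e+09 Hz, fL=7.878e+09 Hz, fH=9.007e+09 Hz


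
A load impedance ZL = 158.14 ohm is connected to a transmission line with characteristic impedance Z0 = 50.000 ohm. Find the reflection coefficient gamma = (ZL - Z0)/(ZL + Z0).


gamma = (158.14 - 50.000) / (158.14 + 50.000) = 0.5196

0.5196


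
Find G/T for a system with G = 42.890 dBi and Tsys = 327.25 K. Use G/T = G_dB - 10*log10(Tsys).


G/T = 42.890 - 10*log10(327.25) = 42.890 - 25.14880 = 17.74 dB/K

17.74 dB/K


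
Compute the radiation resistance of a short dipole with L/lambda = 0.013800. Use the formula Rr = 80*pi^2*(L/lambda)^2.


Rr = 80 * pi^2 * (0.013800)^2 = 80 * 9.869604 * 1.904400e-04 = 0.1504 ohm

0.1504 ohm


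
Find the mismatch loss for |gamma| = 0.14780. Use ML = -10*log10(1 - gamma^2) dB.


ML = -10 * log10(1 - 0.14780^2) = -10 * log10(0.97815516) = 0.09592 dB

0.09592 dB


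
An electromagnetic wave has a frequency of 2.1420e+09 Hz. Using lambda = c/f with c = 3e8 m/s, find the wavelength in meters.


lambda = c / f = 3.0000e+08 / 2.1420e+09 = 0.1401 m

0.1401 m


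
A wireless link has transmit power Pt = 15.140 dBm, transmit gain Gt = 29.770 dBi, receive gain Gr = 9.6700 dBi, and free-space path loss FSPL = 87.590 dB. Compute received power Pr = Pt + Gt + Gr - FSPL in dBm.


Pr = 15.140 + 29.770 + 9.6700 - 87.590 = -33.01 dBm

-33.01 dBm


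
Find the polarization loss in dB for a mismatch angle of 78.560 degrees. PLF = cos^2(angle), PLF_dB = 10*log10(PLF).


PLF_linear = cos^2(78.560 deg) = 0.03933941
PLF_dB = 10 * log10(0.03933941) = -14.05 dB

-14.05 dB


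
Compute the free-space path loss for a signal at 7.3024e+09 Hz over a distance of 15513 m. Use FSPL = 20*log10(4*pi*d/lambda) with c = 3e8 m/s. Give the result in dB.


lambda = c / f = 3.0000e+08 / 7.3024e+09 = 0.04108238 m
FSPL = 20 * log10(4*pi*15513/0.04108238) = 133.5 dB

133.5 dB


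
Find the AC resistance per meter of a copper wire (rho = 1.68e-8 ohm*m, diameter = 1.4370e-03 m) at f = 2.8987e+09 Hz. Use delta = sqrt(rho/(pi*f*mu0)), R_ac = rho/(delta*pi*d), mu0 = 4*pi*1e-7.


delta = sqrt(1.68e-8 / (pi * 2.8987e+09 * 4*pi*1e-7)) = 1.211639e-06 m
R_ac = 1.68e-8 / (1.211639e-06 * pi * 1.4370e-03) = 3.071 ohm/m

3.071 ohm/m


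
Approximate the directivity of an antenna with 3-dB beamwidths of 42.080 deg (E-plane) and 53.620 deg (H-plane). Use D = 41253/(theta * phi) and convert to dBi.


D_linear = 41253 / (42.080 * 53.620) = 18.28323
D_dBi = 10 * log10(18.28323) = 12.62 dBi

12.62 dBi


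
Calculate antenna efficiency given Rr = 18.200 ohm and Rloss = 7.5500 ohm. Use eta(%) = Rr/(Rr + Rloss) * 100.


eta = 18.200 / (18.200 + 7.5500) * 100 = 70.68%

70.68%


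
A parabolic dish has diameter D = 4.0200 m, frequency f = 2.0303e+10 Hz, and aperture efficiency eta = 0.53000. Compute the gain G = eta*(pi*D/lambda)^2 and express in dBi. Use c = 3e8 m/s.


lambda = c / f = 3.0000e+08 / 2.0303e+10 = 0.01477614 m
G_linear = 0.53000 * (pi * 4.0200 / 0.01477614)^2 = 387173.6
G_dBi = 10 * log10(387173.6) = 55.88 dBi

55.88 dBi


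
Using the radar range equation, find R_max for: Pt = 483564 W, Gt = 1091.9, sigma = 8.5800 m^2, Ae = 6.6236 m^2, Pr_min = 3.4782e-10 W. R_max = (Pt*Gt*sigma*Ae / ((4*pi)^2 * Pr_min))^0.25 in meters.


R^4 = 483564*1091.9*8.5800*6.6236 / ((4*pi)^2 * 3.4782e-10) = 5.463160e+17
R_max = 5.463160e+17^0.25 = 27187 m

27187 m


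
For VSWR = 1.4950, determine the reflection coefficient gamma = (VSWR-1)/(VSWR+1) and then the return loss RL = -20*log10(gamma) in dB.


gamma = (1.4950 - 1) / (1.4950 + 1) = 0.1983968
RL = -20 * log10(0.1983968) = 14.05 dB

14.05 dB


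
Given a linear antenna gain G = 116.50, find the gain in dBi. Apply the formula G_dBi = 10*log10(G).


G_dBi = 10 * log10(116.50) = 20.66 dBi

20.66 dBi


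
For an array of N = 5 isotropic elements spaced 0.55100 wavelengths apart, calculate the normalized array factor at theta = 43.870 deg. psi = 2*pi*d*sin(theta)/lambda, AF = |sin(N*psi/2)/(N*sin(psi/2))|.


psi = 2*pi*0.55100*sin(43.870 deg) = 2.399275 rad
AF = |sin(5*2.399275/2) / (5*sin(2.399275/2))| = 0.06034

0.06034


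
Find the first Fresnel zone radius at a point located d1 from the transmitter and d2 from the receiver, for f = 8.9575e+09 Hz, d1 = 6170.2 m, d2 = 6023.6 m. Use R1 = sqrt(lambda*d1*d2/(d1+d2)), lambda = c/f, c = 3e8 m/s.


lambda = c / f = 3.0000e+08 / 8.9575e+09 = 0.03349149 m
R1 = sqrt(0.03349149 * 6170.2 * 6023.6 / (6170.2 + 6023.6)) = 10.10 m

10.10 m


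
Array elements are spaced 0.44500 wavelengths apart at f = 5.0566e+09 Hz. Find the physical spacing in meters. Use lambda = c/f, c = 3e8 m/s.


lambda = c / f = 3.0000e+08 / 5.0566e+09 = 0.05932840 m
d = 0.44500 * 0.05932840 = 0.02640 m

0.02640 m


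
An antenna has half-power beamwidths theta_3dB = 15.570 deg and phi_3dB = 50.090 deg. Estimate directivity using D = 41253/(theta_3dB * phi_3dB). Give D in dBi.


D_linear = 41253 / (15.570 * 50.090) = 52.89515
D_dBi = 10 * log10(52.89515) = 17.23 dBi

17.23 dBi


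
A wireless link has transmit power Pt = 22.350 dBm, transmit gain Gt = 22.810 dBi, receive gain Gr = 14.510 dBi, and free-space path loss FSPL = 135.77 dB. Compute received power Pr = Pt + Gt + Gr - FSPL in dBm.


Pr = 22.350 + 22.810 + 14.510 - 135.77 = -76.10 dBm

-76.10 dBm


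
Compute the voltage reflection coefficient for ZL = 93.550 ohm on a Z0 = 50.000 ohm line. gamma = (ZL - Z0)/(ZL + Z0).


gamma = (93.550 - 50.000) / (93.550 + 50.000) = 0.3034

0.3034


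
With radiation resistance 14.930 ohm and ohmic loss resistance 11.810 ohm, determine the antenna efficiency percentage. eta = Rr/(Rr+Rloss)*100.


eta = 14.930 / (14.930 + 11.810) * 100 = 55.83%

55.83%


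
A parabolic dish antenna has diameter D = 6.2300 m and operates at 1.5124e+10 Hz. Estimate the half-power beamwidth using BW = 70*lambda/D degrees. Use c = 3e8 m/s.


lambda = c / f = 3.0000e+08 / 1.5124e+10 = 0.01983602 m
BW = 70 * 0.01983602 / 6.2300 = 0.2229 deg

0.2229 deg


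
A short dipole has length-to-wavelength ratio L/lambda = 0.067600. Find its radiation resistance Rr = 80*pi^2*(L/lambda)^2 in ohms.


Rr = 80 * pi^2 * (0.067600)^2 = 80 * 9.869604 * 4.569760e-03 = 3.608 ohm

3.608 ohm


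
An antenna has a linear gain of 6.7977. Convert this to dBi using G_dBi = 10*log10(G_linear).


G_dBi = 10 * log10(6.7977) = 8.324 dBi

8.324 dBi


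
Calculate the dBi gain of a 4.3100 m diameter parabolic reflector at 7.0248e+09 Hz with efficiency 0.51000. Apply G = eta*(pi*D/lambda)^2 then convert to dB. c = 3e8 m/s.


lambda = c / f = 3.0000e+08 / 7.0248e+09 = 0.04270584 m
G_linear = 0.51000 * (pi * 4.3100 / 0.04270584)^2 = 51268.42
G_dBi = 10 * log10(51268.42) = 47.10 dBi

47.10 dBi


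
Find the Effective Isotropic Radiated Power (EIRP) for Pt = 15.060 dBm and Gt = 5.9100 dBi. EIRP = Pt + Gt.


EIRP = Pt + Gt = 15.060 + 5.9100 = 20.97 dBm

20.97 dBm


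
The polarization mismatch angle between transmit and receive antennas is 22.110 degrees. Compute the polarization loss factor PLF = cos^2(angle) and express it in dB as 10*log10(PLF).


PLF_linear = cos^2(22.110 deg) = 0.8583336
PLF_dB = 10 * log10(0.8583336) = -0.6634 dB

-0.6634 dB


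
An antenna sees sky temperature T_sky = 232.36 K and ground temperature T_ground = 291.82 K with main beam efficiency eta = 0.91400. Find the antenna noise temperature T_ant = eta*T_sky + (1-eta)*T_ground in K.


T_ant = 0.91400 * 232.36 + (1 - 0.91400) * 291.82 = 237.5 K

237.5 K


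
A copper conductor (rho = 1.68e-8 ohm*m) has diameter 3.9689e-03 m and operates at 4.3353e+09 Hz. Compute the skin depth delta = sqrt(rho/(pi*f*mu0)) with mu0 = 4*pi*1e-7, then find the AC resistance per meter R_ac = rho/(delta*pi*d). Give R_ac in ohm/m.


delta = sqrt(1.68e-8 / (pi * 4.3353e+09 * 4*pi*1e-7)) = 9.907525e-07 m
R_ac = 1.68e-8 / (9.907525e-07 * pi * 3.9689e-03) = 1.360 ohm/m

1.360 ohm/m


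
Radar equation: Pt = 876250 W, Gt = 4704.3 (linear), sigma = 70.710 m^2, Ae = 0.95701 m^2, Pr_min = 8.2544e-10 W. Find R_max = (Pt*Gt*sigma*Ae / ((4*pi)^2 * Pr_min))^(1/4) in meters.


R^4 = 876250*4704.3*70.710*0.95701 / ((4*pi)^2 * 8.2544e-10) = 2.140007e+18
R_max = 2.140007e+18^0.25 = 38248 m

38248 m


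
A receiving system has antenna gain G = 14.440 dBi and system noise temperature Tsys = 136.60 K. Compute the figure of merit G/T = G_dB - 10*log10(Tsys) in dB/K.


G/T = 14.440 - 10*log10(136.60) = 14.440 - 21.35451 = -6.915 dB/K

-6.915 dB/K
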